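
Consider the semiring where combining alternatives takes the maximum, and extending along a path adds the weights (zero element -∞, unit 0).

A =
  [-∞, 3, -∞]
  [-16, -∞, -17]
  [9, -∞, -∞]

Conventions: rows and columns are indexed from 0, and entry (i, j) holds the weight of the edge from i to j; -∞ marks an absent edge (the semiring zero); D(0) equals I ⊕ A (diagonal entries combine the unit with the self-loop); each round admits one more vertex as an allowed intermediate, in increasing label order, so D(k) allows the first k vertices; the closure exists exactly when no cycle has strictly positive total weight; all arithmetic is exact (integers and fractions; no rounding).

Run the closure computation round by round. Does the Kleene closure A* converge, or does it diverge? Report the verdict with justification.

D(0):
  [0, 3, -∞]
  [-16, 0, -17]
  [9, -∞, 0]
D(1):
  [0, 3, -∞]
  [-16, 0, -17]
  [9, 12, 0]
D(2):
  [0, 3, -14]
  [-16, 0, -17]
  [9, 12, 0]
D(3):
  [0, 3, -14]
  [-8, 0, -17]
  [9, 12, 0]
Key observation: every diagonal entry stays at the unit through all rounds, so no improving cycle exists.
Answer: CONVERGES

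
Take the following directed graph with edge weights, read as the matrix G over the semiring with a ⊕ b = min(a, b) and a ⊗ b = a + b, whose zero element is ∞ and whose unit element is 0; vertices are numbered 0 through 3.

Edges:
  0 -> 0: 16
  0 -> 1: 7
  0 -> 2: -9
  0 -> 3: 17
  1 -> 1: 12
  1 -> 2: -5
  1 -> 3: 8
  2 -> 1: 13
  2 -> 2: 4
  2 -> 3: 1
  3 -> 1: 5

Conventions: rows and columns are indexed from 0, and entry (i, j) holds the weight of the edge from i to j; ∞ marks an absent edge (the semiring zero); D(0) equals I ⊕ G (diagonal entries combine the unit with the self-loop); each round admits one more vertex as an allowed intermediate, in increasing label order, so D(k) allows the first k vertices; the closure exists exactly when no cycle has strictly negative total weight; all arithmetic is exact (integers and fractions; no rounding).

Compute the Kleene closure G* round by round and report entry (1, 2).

D(0):
  [0, 7, -9, 17]
  [∞, 0, -5, 8]
  [∞, 13, 0, 1]
  [∞, 5, ∞, 0]
D(1):
  [0, 7, -9, 17]
  [∞, 0, -5, 8]
  [∞, 13, 0, 1]
  [∞, 5, ∞, 0]
D(2):
  [0, 7, -9, 15]
  [∞, 0, -5, 8]
  [∞, 13, 0, 1]
  [∞, 5, 0, 0]
D(3):
  [0, 4, -9, -8]
  [∞, 0, -5, -4]
  [∞, 13, 0, 1]
  [∞, 5, 0, 0]
D(4):
  [0, -3, -9, -8]
  [∞, 0, -5, -4]
  [∞, 6, 0, 1]
  [∞, 5, 0, 0]
Answer: G*[1][2] = -5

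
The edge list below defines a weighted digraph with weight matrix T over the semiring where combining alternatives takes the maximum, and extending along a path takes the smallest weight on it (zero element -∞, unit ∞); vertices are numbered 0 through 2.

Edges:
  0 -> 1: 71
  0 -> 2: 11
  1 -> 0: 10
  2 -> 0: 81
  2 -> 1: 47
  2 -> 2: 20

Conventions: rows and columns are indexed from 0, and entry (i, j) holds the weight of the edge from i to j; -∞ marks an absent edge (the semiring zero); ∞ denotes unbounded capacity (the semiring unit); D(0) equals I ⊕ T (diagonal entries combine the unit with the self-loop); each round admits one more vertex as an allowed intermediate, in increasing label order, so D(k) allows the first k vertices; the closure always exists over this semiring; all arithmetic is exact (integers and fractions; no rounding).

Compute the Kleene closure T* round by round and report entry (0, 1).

D(0):
  [∞, 71, 11]
  [10, ∞, -∞]
  [81, 47, ∞]
D(1):
  [∞, 71, 11]
  [10, ∞, 10]
  [81, 71, ∞]
D(2):
  [∞, 71, 11]
  [10, ∞, 10]
  [81, 71, ∞]
D(3):
  [∞, 71, 11]
  [10, ∞, 10]
  [81, 71, ∞]
Answer: T*[0][1] = 71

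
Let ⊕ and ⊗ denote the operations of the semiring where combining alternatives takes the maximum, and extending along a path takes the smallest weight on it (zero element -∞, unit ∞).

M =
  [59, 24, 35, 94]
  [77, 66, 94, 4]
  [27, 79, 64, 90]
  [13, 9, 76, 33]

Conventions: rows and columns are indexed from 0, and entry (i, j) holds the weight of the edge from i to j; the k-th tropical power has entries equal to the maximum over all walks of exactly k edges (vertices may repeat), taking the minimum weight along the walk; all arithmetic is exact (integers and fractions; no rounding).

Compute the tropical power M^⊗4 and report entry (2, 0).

M^⊗2:
  [59, 35, 76, 59]
  [66, 79, 66, 90]
  [77, 66, 79, 64]
  [27, 76, 64, 76]
M^⊗3:
  [59, 76, 64, 76]
  [77, 66, 79, 66]
  [66, 79, 66, 79]
  [76, 66, 76, 64]
M^⊗4:
  [76, 66, 76, 64]
  [66, 79, 66, 79]
  [77, 66, 79, 66]
  [66, 76, 66, 76]
Key observation: the optimum is the walk 2->1->2->1->0, with weight 79 min 94 min 79 min 77 = 77.
Optimal value attained by: walk 2->1->2->1->0.
Answer: (M^⊗4)[2][0] = 77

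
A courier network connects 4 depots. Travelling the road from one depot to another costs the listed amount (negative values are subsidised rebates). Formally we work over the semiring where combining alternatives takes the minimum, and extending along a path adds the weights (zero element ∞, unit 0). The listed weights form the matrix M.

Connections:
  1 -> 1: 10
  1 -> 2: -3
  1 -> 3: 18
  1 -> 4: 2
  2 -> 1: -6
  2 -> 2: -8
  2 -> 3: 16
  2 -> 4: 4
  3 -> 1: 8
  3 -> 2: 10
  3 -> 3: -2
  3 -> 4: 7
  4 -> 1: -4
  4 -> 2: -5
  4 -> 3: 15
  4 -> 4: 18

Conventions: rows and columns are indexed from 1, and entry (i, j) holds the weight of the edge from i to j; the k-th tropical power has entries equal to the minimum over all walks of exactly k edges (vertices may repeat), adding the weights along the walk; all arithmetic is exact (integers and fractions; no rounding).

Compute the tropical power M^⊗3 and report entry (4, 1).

M^⊗2:
  [-9, -11, 13, 1]
  [-14, -16, 8, -4]
  [3, 2, -4, 5]
  [-11, -13, 11, -2]
M^⊗3:
  [-17, -19, 5, -7]
  [-22, -24, 0, -12]
  [-4, -6, -6, 3]
  [-19, -21, 3, -9]
Key observation: the optimum is the walk 4->2->2->1, with weight (-5) + (-8) + (-6) = -19.
Optimal value attained by: walk 4->2->2->1.
Answer: (M^⊗3)[4][1] = -19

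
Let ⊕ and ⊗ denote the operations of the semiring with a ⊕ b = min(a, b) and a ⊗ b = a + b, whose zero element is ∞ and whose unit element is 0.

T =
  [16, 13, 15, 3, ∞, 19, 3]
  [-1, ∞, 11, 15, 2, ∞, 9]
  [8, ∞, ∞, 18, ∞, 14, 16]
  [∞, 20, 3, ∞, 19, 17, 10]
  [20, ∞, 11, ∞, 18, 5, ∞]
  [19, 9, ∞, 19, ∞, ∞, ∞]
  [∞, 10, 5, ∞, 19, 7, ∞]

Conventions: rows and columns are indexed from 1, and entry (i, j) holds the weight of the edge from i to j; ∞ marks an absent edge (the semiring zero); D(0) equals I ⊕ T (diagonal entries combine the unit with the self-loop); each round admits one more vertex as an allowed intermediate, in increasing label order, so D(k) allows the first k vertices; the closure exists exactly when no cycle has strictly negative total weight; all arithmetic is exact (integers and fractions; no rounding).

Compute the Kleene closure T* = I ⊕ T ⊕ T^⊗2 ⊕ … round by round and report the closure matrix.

D(0):
  [0, 13, 15, 3, ∞, 19, 3]
  [-1, 0, 11, 15, 2, ∞, 9]
  [8, ∞, 0, 18, ∞, 14, 16]
  [∞, 20, 3, 0, 19, 17, 10]
  [20, ∞, 11, ∞, 0, 5, ∞]
  [19, 9, ∞, 19, ∞, 0, ∞]
  [∞, 10, 5, ∞, 19, 7, 0]
D(1):
  [0, 13, 15, 3, ∞, 19, 3]
  [-1, 0, 11, 2, 2, 18, 2]
  [8, 21, 0, 11, ∞, 14, 11]
  [∞, 20, 3, 0, 19, 17, 10]
  [20, 33, 11, 23, 0, 5, 23]
  [19, 9, 34, 19, ∞, 0, 22]
  [∞, 10, 5, ∞, 19, 7, 0]
D(2):
  [0, 13, 15, 3, 15, 19, 3]
  [-1, 0, 11, 2, 2, 18, 2]
  [8, 21, 0, 11, 23, 14, 11]
  [19, 20, 3, 0, 19, 17, 10]
  [20, 33, 11, 23, 0, 5, 23]
  [8, 9, 20, 11, 11, 0, 11]
  [9, 10, 5, 12, 12, 7, 0]
D(3):
  [0, 13, 15, 3, 15, 19, 3]
  [-1, 0, 11, 2, 2, 18, 2]
  [8, 21, 0, 11, 23, 14, 11]
  [11, 20, 3, 0, 19, 17, 10]
  [19, 32, 11, 22, 0, 5, 22]
  [8, 9, 20, 11, 11, 0, 11]
  [9, 10, 5, 12, 12, 7, 0]
D(4):
  [0, 13, 6, 3, 15, 19, 3]
  [-1, 0, 5, 2, 2, 18, 2]
  [8, 21, 0, 11, 23, 14, 11]
  [11, 20, 3, 0, 19, 17, 10]
  [19, 32, 11, 22, 0, 5, 22]
  [8, 9, 14, 11, 11, 0, 11]
  [9, 10, 5, 12, 12, 7, 0]
D(5):
  [0, 13, 6, 3, 15, 19, 3]
  [-1, 0, 5, 2, 2, 7, 2]
  [8, 21, 0, 11, 23, 14, 11]
  [11, 20, 3, 0, 19, 17, 10]
  [19, 32, 11, 22, 0, 5, 22]
  [8, 9, 14, 11, 11, 0, 11]
  [9, 10, 5, 12, 12, 7, 0]
D(6):
  [0, 13, 6, 3, 15, 19, 3]
  [-1, 0, 5, 2, 2, 7, 2]
  [8, 21, 0, 11, 23, 14, 11]
  [11, 20, 3, 0, 19, 17, 10]
  [13, 14, 11, 16, 0, 5, 16]
  [8, 9, 14, 11, 11, 0, 11]
  [9, 10, 5, 12, 12, 7, 0]
D(7):
  [0, 13, 6, 3, 15, 10, 3]
  [-1, 0, 5, 2, 2, 7, 2]
  [8, 21, 0, 11, 23, 14, 11]
  [11, 20, 3, 0, 19, 17, 10]
  [13, 14, 11, 16, 0, 5, 16]
  [8, 9, 14, 11, 11, 0, 11]
  [9, 10, 5, 12, 12, 7, 0]
Answer: T* = [[0, 13, 6, 3, 15, 10, 3], [-1, 0, 5, 2, 2, 7, 2], [8, 21, 0, 11, 23, 14, 11], [11, 20, 3, 0, 19, 17, 10], [13, 14, 11, 16, 0, 5, 16], [8, 9, 14, 11, 11, 0, 11], [9, 10, 5, 12, 12, 7, 0]]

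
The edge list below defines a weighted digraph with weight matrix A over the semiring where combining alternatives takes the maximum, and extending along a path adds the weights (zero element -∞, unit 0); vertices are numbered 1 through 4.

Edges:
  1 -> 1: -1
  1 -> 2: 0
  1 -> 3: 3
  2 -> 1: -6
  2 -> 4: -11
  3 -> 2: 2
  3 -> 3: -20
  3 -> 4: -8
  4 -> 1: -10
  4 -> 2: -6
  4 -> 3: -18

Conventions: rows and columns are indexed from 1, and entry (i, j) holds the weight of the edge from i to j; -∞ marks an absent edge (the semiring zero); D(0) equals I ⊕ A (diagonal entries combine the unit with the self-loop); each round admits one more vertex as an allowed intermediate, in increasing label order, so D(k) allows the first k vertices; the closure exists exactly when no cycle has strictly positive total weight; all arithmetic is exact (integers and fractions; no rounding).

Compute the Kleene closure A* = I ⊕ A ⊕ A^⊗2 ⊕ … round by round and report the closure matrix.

D(0):
  [0, 0, 3, -∞]
  [-6, 0, -∞, -11]
  [-∞, 2, 0, -8]
  [-10, -6, -18, 0]
D(1):
  [0, 0, 3, -∞]
  [-6, 0, -3, -11]
  [-∞, 2, 0, -8]
  [-10, -6, -7, 0]
D(2):
  [0, 0, 3, -11]
  [-6, 0, -3, -11]
  [-4, 2, 0, -8]
  [-10, -6, -7, 0]
D(3):
  [0, 5, 3, -5]
  [-6, 0, -3, -11]
  [-4, 2, 0, -8]
  [-10, -5, -7, 0]
D(4):
  [0, 5, 3, -5]
  [-6, 0, -3, -11]
  [-4, 2, 0, -8]
  [-10, -5, -7, 0]
Answer: A* = [[0, 5, 3, -5], [-6, 0, -3, -11], [-4, 2, 0, -8], [-10, -5, -7, 0]]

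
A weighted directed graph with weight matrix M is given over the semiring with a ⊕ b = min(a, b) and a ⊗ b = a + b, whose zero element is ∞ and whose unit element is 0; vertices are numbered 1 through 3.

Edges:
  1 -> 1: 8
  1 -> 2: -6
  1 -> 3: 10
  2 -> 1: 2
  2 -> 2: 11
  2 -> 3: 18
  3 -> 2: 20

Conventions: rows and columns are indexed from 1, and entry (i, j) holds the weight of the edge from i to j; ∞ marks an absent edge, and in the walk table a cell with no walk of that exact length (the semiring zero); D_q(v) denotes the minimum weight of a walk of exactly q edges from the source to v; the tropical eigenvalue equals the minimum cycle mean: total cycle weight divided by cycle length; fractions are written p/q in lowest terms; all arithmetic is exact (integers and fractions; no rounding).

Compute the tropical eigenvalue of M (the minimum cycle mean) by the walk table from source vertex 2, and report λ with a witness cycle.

q=0: [∞, 0, ∞]
q=1: [2, 11, 18]
q=2: [10, -4, 12]
q=3: [-2, 4, 14]
Optimal cycle mean attained by: cycle 1->2->1, total (-6) + 2, length 2.
Answer: λ = -2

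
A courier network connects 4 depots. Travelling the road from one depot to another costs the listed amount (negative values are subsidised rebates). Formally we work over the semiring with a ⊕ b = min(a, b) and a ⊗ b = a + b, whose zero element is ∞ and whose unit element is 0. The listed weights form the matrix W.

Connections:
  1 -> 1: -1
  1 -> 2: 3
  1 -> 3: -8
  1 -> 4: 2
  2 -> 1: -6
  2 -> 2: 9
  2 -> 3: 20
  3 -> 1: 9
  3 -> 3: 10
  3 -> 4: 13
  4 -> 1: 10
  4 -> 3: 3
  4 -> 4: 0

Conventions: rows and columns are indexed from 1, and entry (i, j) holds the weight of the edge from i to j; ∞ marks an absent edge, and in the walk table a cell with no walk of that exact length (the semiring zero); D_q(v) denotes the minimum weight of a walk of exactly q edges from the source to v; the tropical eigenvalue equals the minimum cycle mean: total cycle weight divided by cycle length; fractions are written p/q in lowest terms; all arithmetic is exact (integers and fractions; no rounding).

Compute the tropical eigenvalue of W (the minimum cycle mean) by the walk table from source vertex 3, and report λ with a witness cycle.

q=0: [∞, ∞, 0, ∞]
q=1: [9, ∞, 10, 13]
q=2: [8, 12, 1, 11]
q=3: [6, 11, 0, 10]
q=4: [5, 9, -2, 8]
Optimal cycle mean attained by: cycle 1->2->1, total 3 + (-6), length 2.
Answer: λ = -3/2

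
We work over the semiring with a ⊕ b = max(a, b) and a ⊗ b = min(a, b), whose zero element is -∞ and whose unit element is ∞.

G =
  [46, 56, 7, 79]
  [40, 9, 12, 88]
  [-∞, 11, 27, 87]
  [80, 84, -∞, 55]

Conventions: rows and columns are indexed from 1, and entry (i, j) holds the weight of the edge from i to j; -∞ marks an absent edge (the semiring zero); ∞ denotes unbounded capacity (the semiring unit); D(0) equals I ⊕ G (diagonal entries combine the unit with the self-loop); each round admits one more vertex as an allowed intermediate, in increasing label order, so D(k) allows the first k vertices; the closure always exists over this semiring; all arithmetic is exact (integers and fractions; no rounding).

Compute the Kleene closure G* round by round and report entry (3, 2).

D(0):
  [∞, 56, 7, 79]
  [40, ∞, 12, 88]
  [-∞, 11, ∞, 87]
  [80, 84, -∞, ∞]
D(1):
  [∞, 56, 7, 79]
  [40, ∞, 12, 88]
  [-∞, 11, ∞, 87]
  [80, 84, 7, ∞]
D(2):
  [∞, 56, 12, 79]
  [40, ∞, 12, 88]
  [11, 11, ∞, 87]
  [80, 84, 12, ∞]
D(3):
  [∞, 56, 12, 79]
  [40, ∞, 12, 88]
  [11, 11, ∞, 87]
  [80, 84, 12, ∞]
D(4):
  [∞, 79, 12, 79]
  [80, ∞, 12, 88]
  [80, 84, ∞, 87]
  [80, 84, 12, ∞]
Answer: G*[3][2] = 84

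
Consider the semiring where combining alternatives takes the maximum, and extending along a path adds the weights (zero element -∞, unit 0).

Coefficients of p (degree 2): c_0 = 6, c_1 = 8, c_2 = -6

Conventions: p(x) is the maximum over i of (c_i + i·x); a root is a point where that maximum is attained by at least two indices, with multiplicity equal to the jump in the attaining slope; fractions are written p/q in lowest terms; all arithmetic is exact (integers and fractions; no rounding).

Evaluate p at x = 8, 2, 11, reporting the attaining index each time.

p(8) = max(6+0·8=6, 8+1·8=16, -6+2·8=10) = 16 (attained by i=1)
p(2) = max(6+0·2=6, 8+1·2=10, -6+2·2=-2) = 10 (attained by i=1)
p(11) = max(6+0·11=6, 8+1·11=19, -6+2·11=16) = 19 (attained by i=1)
Answer: p(8) = 16; p(2) = 10; p(11) = 19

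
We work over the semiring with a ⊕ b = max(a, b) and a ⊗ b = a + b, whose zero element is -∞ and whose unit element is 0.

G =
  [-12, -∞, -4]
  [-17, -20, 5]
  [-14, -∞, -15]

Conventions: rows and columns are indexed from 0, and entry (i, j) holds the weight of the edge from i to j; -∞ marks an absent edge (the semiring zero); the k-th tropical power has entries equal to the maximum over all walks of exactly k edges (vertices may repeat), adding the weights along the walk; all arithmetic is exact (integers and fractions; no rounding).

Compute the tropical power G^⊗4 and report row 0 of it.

G^⊗2:
  [-18, -∞, -16]
  [-9, -40, -10]
  [-26, -∞, -18]
G^⊗3:
  [-30, -∞, -22]
  [-21, -60, -13]
  [-32, -∞, -30]
G^⊗4:
  [-36, -∞, -34]
  [-27, -80, -25]
  [-44, -∞, -36]
Answer: row 0 of G^⊗4 = [-36, -∞, -34]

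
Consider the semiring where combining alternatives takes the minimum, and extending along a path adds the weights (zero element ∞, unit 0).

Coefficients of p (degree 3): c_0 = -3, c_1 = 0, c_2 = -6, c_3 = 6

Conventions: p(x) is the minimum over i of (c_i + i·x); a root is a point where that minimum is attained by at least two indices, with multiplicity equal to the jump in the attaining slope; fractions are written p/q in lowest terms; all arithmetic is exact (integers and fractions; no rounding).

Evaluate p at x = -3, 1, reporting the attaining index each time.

p(-3) = min(-3+0·(-3)=-3, 0+1·(-3)=-3, -6+2·(-3)=-12, 6+3·(-3)=-3) = -12 (attained by i=2)
p(1) = min(-3+0·1=-3, 0+1·1=1, -6+2·1=-4, 6+3·1=9) = -4 (attained by i=2)
Answer: p(-3) = -12; p(1) = -4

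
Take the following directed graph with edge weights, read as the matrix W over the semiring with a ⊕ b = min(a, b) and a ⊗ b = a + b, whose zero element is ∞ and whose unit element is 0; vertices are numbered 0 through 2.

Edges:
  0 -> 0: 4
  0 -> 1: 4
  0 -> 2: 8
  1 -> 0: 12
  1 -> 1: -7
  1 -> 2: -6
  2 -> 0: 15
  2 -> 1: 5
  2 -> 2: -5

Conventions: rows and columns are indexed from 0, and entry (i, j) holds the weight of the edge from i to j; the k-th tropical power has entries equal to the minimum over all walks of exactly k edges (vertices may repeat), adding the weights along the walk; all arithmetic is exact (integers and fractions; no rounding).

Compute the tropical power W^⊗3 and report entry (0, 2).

W^⊗2:
  [8, -3, -2]
  [5, -14, -13]
  [10, -2, -10]
W^⊗3:
  [9, -10, -9]
  [-2, -21, -20]
  [5, -9, -15]
Key observation: the optimum is the walk 0->1->1->2, with weight 4 + (-7) + (-6) = -9.
Optimal value attained by: walk 0->1->1->2.
Answer: (W^⊗3)[0][2] = -9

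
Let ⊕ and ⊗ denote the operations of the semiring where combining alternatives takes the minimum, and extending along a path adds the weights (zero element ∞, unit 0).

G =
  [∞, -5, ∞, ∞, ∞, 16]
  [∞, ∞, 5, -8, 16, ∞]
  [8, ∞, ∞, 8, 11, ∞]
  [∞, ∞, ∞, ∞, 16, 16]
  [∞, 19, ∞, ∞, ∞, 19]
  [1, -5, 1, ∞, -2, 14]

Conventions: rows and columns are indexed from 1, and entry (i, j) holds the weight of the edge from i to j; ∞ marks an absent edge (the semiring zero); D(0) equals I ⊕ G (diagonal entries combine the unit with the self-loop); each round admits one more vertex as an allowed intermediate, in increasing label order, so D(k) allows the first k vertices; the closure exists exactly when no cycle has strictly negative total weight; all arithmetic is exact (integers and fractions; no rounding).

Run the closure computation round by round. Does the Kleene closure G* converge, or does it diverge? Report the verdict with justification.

D(0):
  [0, -5, ∞, ∞, ∞, 16]
  [∞, 0, 5, -8, 16, ∞]
  [8, ∞, 0, 8, 11, ∞]
  [∞, ∞, ∞, 0, 16, 16]
  [∞, 19, ∞, ∞, 0, 19]
  [1, -5, 1, ∞, -2, 0]
D(1):
  [0, -5, ∞, ∞, ∞, 16]
  [∞, 0, 5, -8, 16, ∞]
  [8, 3, 0, 8, 11, 24]
  [∞, ∞, ∞, 0, 16, 16]
  [∞, 19, ∞, ∞, 0, 19]
  [1, -5, 1, ∞, -2, 0]
D(2):
  [0, -5, 0, -13, 11, 16]
  [∞, 0, 5, -8, 16, ∞]
  [8, 3, 0, -5, 11, 24]
  [∞, ∞, ∞, 0, 16, 16]
  [∞, 19, 24, 11, 0, 19]
  [1, -5, 0, -13, -2, 0]
D(3):
  [0, -5, 0, -13, 11, 16]
  [13, 0, 5, -8, 16, 29]
  [8, 3, 0, -5, 11, 24]
  [∞, ∞, ∞, 0, 16, 16]
  [32, 19, 24, 11, 0, 19]
  [1, -5, 0, -13, -2, 0]
D(4):
  [0, -5, 0, -13, 3, 3]
  [13, 0, 5, -8, 8, 8]
  [8, 3, 0, -5, 11, 11]
  [∞, ∞, ∞, 0, 16, 16]
  [32, 19, 24, 11, 0, 19]
  [1, -5, 0, -13, -2, 0]
D(5):
  [0, -5, 0, -13, 3, 3]
  [13, 0, 5, -8, 8, 8]
  [8, 3, 0, -5, 11, 11]
  [48, 35, 40, 0, 16, 16]
  [32, 19, 24, 11, 0, 19]
  [1, -5, 0, -13, -2, 0]
D(6):
  [0, -5, 0, -13, 1, 3]
  [9, 0, 5, -8, 6, 8]
  [8, 3, 0, -5, 9, 11]
  [17, 11, 16, 0, 14, 16]
  [20, 14, 19, 6, 0, 19]
  [1, -5, 0, -13, -2, 0]
Key observation: every diagonal entry stays at the unit through all rounds, so no improving cycle exists.
Answer: CONVERGES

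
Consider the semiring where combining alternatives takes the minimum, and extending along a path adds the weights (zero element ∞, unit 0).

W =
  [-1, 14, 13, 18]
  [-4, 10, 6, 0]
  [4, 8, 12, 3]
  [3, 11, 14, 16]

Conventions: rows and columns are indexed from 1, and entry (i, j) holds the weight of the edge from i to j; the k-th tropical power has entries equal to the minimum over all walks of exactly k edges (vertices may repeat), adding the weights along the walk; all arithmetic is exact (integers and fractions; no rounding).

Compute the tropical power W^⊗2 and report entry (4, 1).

W^⊗2:
  [-2, 13, 12, 14]
  [-5, 10, 9, 9]
  [3, 14, 14, 8]
  [2, 17, 16, 11]
Key observation: the optimum is the walk 4->1->1, with weight 3 + (-1) = 2.
Optimal value attained by: walk 4->1->1.
Answer: (W^⊗2)[4][1] = 2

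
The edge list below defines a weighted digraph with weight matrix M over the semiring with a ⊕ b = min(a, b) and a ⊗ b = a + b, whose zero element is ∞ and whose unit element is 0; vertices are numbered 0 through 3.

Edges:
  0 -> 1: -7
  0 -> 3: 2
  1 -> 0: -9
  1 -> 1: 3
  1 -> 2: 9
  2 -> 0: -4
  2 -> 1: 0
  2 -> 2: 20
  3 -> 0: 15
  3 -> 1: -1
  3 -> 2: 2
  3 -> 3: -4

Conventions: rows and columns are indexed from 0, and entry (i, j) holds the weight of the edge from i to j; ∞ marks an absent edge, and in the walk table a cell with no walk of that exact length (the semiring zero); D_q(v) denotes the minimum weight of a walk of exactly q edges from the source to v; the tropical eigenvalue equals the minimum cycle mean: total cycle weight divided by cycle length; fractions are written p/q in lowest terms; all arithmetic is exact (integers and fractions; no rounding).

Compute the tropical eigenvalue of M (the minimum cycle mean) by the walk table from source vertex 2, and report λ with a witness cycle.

q=0: [∞, ∞, 0, ∞]
q=1: [-4, 0, 20, ∞]
q=2: [-9, -11, 9, -2]
q=3: [-20, -16, -2, -7]
q=4: [-25, -27, -7, -18]
Optimal cycle mean attained by: cycle 0->1->0, total (-7) + (-9), length 2.
Answer: λ = -8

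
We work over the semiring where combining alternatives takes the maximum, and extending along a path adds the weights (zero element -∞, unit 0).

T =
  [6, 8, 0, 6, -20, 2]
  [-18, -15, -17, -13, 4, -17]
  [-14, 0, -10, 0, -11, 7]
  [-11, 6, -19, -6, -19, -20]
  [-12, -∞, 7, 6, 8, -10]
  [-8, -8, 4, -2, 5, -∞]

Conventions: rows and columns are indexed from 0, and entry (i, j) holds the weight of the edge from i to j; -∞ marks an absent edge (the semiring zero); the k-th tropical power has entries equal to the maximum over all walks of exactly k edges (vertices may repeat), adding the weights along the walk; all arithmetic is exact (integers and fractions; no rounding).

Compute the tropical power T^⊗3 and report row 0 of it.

T^⊗2:
  [12, 14, 6, 12, 12, 8]
  [-8, -7, 11, 10, 12, -6]
  [-1, 6, 11, 5, 12, -3]
  [-5, 0, -11, -5, 10, -9]
  [-4, 12, 15, 14, 16, 14]
  [-2, 4, 12, 11, 13, 11]
T^⊗3:
  [18, 20, 19, 18, 20, 14]
  [0, 16, 19, 18, 20, 18]
  [5, 11, 19, 18, 20, 18]
  [1, 3, 17, 16, 18, 0]
  [6, 20, 23, 22, 24, 22]
  [4, 17, 20, 19, 21, 19]
Answer: row 0 of T^⊗3 = [18, 20, 19, 18, 20, 14]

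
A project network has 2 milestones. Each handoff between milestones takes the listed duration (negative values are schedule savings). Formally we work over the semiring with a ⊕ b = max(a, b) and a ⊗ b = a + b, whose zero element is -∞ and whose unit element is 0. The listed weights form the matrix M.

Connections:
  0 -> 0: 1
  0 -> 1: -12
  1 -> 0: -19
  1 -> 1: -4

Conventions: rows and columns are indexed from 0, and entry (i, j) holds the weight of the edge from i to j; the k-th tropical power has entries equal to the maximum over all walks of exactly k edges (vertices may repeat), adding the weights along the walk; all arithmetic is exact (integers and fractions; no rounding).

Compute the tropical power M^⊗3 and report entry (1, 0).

M^⊗2:
  [2, -11]
  [-18, -8]
M^⊗3:
  [3, -10]
  [-17, -12]
Key observation: the optimum is the walk 1->0->0->0, with weight (-19) + 1 + 1 = -17.
Optimal value attained by: walk 1->0->0->0.
Answer: (M^⊗3)[1][0] = -17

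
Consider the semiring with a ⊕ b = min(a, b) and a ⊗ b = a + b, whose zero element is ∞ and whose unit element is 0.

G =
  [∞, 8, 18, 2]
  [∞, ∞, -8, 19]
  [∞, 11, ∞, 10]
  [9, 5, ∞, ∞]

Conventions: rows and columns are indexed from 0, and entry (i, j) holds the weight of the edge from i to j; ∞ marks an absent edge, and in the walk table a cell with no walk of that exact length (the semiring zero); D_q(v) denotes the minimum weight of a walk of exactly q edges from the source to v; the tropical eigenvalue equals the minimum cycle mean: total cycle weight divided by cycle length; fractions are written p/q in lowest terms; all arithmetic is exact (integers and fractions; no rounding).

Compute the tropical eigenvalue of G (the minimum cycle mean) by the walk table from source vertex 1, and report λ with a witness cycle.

q=0: [∞, 0, ∞, ∞]
q=1: [∞, ∞, -8, 19]
q=2: [28, 3, ∞, 2]
q=3: [11, 7, -5, 22]
q=4: [31, 6, -1, 5]
Optimal cycle mean attained by: cycle 1->2->1, total (-8) + 11, length 2.
Answer: λ = 3/2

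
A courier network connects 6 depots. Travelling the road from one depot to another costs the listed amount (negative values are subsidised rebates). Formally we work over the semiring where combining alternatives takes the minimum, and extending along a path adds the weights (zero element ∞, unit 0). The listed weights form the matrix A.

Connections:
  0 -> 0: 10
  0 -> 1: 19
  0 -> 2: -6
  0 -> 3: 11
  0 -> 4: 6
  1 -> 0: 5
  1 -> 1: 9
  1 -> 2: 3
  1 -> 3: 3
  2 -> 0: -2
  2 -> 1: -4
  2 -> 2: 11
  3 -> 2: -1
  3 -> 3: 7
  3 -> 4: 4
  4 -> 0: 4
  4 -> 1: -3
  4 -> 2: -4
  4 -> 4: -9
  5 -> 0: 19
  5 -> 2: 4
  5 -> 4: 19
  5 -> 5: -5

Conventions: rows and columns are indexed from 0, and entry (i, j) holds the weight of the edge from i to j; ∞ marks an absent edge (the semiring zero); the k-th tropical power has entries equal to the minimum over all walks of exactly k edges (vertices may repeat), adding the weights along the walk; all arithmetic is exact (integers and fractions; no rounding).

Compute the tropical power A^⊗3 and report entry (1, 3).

A^⊗2:
  [-8, -10, 2, 18, -3, ∞]
  [1, -1, -1, 10, 7, ∞]
  [1, 5, -8, -1, 4, ∞]
  [-3, -5, 0, 14, -5, ∞]
  [-6, -12, -13, 0, -18, ∞]
  [2, 0, -1, 30, 10, -10]
A^⊗3:
  [-5, -6, -14, -7, -12, ∞]
  [-3, -5, -5, 2, -2, ∞]
  [-10, -12, -5, 6, -5, ∞]
  [-2, -8, -9, -2, -14, ∞]
  [-15, -21, -22, -9, -27, ∞]
  [-3, -5, -6, 3, 1, -15]
Key observation: the optimum is the walk 1->2->1->3, with weight 3 + (-4) + 3 = 2.
Optimal value attained by: walk 1->2->1->3.
Answer: (A^⊗3)[1][3] = 2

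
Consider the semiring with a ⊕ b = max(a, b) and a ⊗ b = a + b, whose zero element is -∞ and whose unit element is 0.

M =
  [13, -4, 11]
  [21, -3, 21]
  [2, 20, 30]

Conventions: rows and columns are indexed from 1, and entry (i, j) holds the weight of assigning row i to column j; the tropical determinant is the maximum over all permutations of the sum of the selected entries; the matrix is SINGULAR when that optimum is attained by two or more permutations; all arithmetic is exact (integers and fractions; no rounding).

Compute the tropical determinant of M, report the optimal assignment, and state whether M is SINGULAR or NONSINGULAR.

σ = (1, 2, 3): 13 + (-3) + 30 = 40
σ = (1, 3, 2): 13 + 21 + 20 = 54
σ = (2, 1, 3): (-4) + 21 + 30 = 47
σ = (2, 3, 1): (-4) + 21 + 2 = 19
σ = (3, 1, 2): 11 + 21 + 20 = 52
σ = (3, 2, 1): 11 + (-3) + 2 = 10
Optimal value attained by: σ = (1, 3, 2).
Answer: det⊕(M) = 54; verdict: NONSINGULAR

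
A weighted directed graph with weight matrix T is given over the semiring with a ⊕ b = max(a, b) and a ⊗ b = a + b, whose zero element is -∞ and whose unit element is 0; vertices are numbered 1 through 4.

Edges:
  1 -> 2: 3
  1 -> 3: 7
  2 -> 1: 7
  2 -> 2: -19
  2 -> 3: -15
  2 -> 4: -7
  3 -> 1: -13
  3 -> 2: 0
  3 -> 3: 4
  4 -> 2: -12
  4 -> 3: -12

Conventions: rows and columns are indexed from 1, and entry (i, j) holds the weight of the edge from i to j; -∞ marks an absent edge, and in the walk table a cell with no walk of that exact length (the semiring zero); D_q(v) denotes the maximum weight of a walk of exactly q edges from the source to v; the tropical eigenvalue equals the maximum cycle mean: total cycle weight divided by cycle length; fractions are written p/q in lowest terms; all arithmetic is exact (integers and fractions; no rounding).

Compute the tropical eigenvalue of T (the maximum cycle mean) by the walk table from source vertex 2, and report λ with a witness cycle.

q=0: [-∞, 0, -∞, -∞]
q=1: [7, -19, -15, -7]
q=2: [-12, 10, 14, -26]
q=3: [17, 14, 18, 3]
q=4: [21, 20, 24, 7]
Optimal cycle mean attained by: cycle 1->2->1, total 3 + 7, length 2.
Answer: λ = 5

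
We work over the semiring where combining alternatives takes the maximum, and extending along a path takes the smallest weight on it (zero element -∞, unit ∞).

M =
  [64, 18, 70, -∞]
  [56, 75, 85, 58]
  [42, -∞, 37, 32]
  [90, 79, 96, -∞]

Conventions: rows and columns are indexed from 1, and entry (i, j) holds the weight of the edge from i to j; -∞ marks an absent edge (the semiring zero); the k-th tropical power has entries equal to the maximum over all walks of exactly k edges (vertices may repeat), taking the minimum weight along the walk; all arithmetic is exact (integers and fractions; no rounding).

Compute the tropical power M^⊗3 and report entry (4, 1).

M^⊗2:
  [64, 18, 64, 32]
  [58, 75, 75, 58]
  [42, 32, 42, 32]
  [64, 75, 79, 58]
M^⊗3:
  [64, 32, 64, 32]
  [58, 75, 75, 58]
  [42, 32, 42, 32]
  [64, 75, 75, 58]
Key observation: the optimum is the walk 4->1->1->1, with weight 90 min 64 min 64 = 64.
Optimal value attained by: walk 4->1->1->1.
Answer: (M^⊗3)[4][1] = 64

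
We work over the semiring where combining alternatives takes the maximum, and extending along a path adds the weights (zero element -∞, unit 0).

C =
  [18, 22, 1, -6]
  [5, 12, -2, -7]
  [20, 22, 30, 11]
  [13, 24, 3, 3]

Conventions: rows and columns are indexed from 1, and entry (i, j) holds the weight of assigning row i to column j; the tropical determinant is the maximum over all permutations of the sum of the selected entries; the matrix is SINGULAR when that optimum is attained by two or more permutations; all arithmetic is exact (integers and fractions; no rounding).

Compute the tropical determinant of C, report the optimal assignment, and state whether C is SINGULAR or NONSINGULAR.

σ = (1, 2, 3, 4): 18 + 12 + 30 + 3 = 63
σ = (1, 2, 4, 3): 18 + 12 + 11 + 3 = 44
σ = (1, 3, 2, 4): 18 + (-2) + 22 + 3 = 41
σ = (1, 3, 4, 2): 18 + (-2) + 11 + 24 = 51
σ = (1, 4, 2, 3): 18 + (-7) + 22 + 3 = 36
σ = (1, 4, 3, 2): 18 + (-7) + 30 + 24 = 65
σ = (2, 1, 3, 4): 22 + 5 + 30 + 3 = 60
σ = (2, 1, 4, 3): 22 + 5 + 11 + 3 = 41
σ = (2, 3, 1, 4): 22 + (-2) + 20 + 3 = 43
σ = (2, 3, 4, 1): 22 + (-2) + 11 + 13 = 44
σ = (2, 4, 1, 3): 22 + (-7) + 20 + 3 = 38
σ = (2, 4, 3, 1): 22 + (-7) + 30 + 13 = 58
σ = (3, 1, 2, 4): 1 + 5 + 22 + 3 = 31
σ = (3, 1, 4, 2): 1 + 5 + 11 + 24 = 41
σ = (3, 2, 1, 4): 1 + 12 + 20 + 3 = 36
σ = (3, 2, 4, 1): 1 + 12 + 11 + 13 = 37
σ = (3, 4, 1, 2): 1 + (-7) + 20 + 24 = 38
σ = (3, 4, 2, 1): 1 + (-7) + 22 + 13 = 29
σ = (4, 1, 2, 3): (-6) + 5 + 22 + 3 = 24
σ = (4, 1, 3, 2): (-6) + 5 + 30 + 24 = 53
σ = (4, 2, 1, 3): (-6) + 12 + 20 + 3 = 29
σ = (4, 2, 3, 1): (-6) + 12 + 30 + 13 = 49
σ = (4, 3, 1, 2): (-6) + (-2) + 20 + 24 = 36
σ = (4, 3, 2, 1): (-6) + (-2) + 22 + 13 = 27
Optimal value attained by: σ = (1, 4, 3, 2).
Answer: det⊕(C) = 65; verdict: NONSINGULAR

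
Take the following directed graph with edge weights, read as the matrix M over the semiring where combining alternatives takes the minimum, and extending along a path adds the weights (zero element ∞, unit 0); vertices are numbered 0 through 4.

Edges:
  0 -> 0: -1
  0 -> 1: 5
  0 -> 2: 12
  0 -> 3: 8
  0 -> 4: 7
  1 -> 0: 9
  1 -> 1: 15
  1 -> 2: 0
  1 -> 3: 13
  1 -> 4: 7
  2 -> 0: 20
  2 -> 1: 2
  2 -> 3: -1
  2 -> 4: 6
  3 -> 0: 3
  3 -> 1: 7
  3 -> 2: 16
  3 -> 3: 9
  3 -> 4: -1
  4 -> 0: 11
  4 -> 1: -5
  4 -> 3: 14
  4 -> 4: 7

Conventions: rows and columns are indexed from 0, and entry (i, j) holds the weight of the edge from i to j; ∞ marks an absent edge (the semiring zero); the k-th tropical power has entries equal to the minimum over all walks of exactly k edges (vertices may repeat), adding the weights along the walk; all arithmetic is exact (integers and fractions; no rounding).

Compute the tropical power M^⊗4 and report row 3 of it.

M^⊗2:
  [-2, 2, 5, 7, 6]
  [8, 2, 15, -1, 6]
  [2, 1, 2, 8, -2]
  [2, -6, 7, 11, 6]
  [4, 2, -5, 8, 2]
M^⊗3:
  [-3, 1, 2, 4, 5]
  [2, 1, 2, 8, -2]
  [1, -7, 1, 1, 5]
  [1, 1, -6, 6, 1]
  [3, -3, 2, -6, 1]
M^⊗4:
  [-4, 0, 1, 1, 3]
  [1, -7, 1, 1, 5]
  [0, 0, -7, 0, 0]
  [0, -4, 1, -7, 0]
  [-3, -4, -3, 1, -7]
Answer: row 3 of M^⊗4 = [0, -4, 1, -7, 0]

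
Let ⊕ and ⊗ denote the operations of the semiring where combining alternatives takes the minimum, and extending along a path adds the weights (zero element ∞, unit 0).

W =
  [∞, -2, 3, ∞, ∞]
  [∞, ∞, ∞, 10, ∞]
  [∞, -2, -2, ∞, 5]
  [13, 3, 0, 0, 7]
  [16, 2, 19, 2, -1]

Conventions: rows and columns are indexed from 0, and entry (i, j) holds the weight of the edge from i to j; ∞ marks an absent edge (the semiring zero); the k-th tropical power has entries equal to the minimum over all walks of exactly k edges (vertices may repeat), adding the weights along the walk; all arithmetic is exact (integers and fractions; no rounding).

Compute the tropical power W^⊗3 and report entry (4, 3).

W^⊗2:
  [∞, 1, 1, 8, 8]
  [23, 13, 10, 10, 17]
  [21, -4, -4, 7, 3]
  [13, -2, -2, 0, 5]
  [15, 1, 2, 1, -2]
W^⊗3:
  [21, -1, -1, 8, 6]
  [23, 8, 8, 10, 15]
  [19, -6, -6, 5, 1]
  [13, -4, -4, 0, 3]
  [14, 0, 0, 0, -3]
Key observation: the optimum is the walk 4->4->4->3, with weight (-1) + (-1) + 2 = 0.
Optimal value attained by: walk 4->4->4->3.
Answer: (W^⊗3)[4][3] = 0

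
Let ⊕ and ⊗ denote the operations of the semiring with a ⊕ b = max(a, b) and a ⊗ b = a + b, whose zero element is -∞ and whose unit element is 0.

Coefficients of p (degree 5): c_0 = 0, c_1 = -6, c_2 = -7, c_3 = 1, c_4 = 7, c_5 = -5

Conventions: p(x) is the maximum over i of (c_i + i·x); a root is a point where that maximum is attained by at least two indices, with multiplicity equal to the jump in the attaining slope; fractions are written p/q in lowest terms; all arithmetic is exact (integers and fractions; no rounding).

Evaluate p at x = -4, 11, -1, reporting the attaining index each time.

p(-4) = max(0+0·(-4)=0, -6+1·(-4)=-10, -7+2·(-4)=-15, 1+3·(-4)=-11, 7+4·(-4)=-9, -5+5·(-4)=-25) = 0 (attained by i=0)
p(11) = max(0+0·11=0, -6+1·11=5, -7+2·11=15, 1+3·11=34, 7+4·11=51, -5+5·11=50) = 51 (attained by i=4)
p(-1) = max(0+0·(-1)=0, -6+1·(-1)=-7, -7+2·(-1)=-9, 1+3·(-1)=-2, 7+4·(-1)=3, -5+5·(-1)=-10) = 3 (attained by i=4)
Answer: p(-4) = 0; p(11) = 51; p(-1) = 3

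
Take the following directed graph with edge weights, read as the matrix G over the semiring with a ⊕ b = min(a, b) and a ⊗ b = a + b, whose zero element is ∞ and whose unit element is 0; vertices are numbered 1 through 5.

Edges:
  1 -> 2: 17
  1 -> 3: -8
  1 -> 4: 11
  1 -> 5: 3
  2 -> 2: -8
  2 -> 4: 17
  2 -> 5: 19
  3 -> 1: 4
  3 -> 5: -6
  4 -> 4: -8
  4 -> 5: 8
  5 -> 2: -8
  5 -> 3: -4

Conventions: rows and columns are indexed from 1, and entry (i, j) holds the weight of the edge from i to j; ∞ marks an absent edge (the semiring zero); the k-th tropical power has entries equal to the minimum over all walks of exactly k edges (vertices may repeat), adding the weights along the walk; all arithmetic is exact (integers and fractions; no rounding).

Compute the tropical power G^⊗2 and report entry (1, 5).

G^⊗2:
  [-4, -5, -1, 3, -14]
  [∞, -16, 15, 9, 11]
  [∞, -14, -10, 15, 7]
  [∞, 0, 4, -16, 0]
  [0, -16, ∞, 9, -10]
Key observation: the optimum is the walk 1->3->5, with weight (-8) + (-6) = -14.
Optimal value attained by: walk 1->3->5.
Answer: (G^⊗2)[1][5] = -14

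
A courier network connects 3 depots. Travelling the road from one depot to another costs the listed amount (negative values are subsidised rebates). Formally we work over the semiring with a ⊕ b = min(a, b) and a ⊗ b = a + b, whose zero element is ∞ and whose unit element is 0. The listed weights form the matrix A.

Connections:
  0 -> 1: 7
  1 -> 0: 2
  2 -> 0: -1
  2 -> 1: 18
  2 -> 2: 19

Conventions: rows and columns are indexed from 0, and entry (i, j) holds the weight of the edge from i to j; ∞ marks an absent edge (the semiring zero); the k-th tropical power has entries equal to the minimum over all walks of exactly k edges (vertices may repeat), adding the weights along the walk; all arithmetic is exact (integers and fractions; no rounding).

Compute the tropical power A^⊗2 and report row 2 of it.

A^⊗2:
  [9, ∞, ∞]
  [∞, 9, ∞]
  [18, 6, 38]
Answer: row 2 of A^⊗2 = [18, 6, 38]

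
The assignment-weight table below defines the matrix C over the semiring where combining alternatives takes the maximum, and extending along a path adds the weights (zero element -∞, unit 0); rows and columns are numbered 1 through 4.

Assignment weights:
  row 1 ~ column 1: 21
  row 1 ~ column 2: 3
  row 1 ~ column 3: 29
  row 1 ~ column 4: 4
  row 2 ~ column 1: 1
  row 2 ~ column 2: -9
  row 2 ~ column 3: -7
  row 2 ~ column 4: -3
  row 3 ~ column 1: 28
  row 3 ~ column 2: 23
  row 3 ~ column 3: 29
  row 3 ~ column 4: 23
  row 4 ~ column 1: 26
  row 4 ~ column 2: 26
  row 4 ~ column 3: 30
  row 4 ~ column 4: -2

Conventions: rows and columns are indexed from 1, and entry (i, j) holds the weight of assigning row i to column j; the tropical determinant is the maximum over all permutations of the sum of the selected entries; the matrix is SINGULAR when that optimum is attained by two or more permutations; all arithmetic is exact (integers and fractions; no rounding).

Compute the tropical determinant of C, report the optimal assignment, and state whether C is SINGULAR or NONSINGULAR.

σ = (1, 2, 3, 4): 21 + (-9) + 29 + (-2) = 39
σ = (1, 2, 4, 3): 21 + (-9) + 23 + 30 = 65
σ = (1, 3, 2, 4): 21 + (-7) + 23 + (-2) = 35
σ = (1, 3, 4, 2): 21 + (-7) + 23 + 26 = 63
σ = (1, 4, 2, 3): 21 + (-3) + 23 + 30 = 71
σ = (1, 4, 3, 2): 21 + (-3) + 29 + 26 = 73
σ = (2, 1, 3, 4): 3 + 1 + 29 + (-2) = 31
σ = (2, 1, 4, 3): 3 + 1 + 23 + 30 = 57
σ = (2, 3, 1, 4): 3 + (-7) + 28 + (-2) = 22
σ = (2, 3, 4, 1): 3 + (-7) + 23 + 26 = 45
σ = (2, 4, 1, 3): 3 + (-3) + 28 + 30 = 58
σ = (2, 4, 3, 1): 3 + (-3) + 29 + 26 = 55
σ = (3, 1, 2, 4): 29 + 1 + 23 + (-2) = 51
σ = (3, 1, 4, 2): 29 + 1 + 23 + 26 = 79
σ = (3, 2, 1, 4): 29 + (-9) + 28 + (-2) = 46
σ = (3, 2, 4, 1): 29 + (-9) + 23 + 26 = 69
σ = (3, 4, 1, 2): 29 + (-3) + 28 + 26 = 80
σ = (3, 4, 2, 1): 29 + (-3) + 23 + 26 = 75
σ = (4, 1, 2, 3): 4 + 1 + 23 + 30 = 58
σ = (4, 1, 3, 2): 4 + 1 + 29 + 26 = 60
σ = (4, 2, 1, 3): 4 + (-9) + 28 + 30 = 53
σ = (4, 2, 3, 1): 4 + (-9) + 29 + 26 = 50
σ = (4, 3, 1, 2): 4 + (-7) + 28 + 26 = 51
σ = (4, 3, 2, 1): 4 + (-7) + 23 + 26 = 46
Optimal value attained by: σ = (3, 4, 1, 2).
Answer: det⊕(C) = 80; verdict: NONSINGULAR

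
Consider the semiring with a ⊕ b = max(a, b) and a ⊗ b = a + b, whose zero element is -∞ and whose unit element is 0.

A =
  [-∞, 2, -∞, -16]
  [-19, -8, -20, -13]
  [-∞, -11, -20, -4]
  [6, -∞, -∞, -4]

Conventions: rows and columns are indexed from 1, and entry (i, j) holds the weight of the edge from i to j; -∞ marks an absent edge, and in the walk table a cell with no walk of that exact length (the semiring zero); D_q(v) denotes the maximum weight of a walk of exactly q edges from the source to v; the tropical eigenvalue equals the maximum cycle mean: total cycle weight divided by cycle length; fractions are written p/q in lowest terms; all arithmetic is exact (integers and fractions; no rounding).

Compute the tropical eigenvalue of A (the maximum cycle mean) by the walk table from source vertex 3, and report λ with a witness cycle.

q=0: [-∞, -∞, 0, -∞]
q=1: [-∞, -11, -20, -4]
q=2: [2, -19, -31, -8]
q=3: [-2, 4, -39, -12]
q=4: [-6, 0, -16, -9]
Optimal cycle mean attained by: cycle 1->2->4->1, total 2 + (-13) + 6, length 3.
Answer: λ = -5/3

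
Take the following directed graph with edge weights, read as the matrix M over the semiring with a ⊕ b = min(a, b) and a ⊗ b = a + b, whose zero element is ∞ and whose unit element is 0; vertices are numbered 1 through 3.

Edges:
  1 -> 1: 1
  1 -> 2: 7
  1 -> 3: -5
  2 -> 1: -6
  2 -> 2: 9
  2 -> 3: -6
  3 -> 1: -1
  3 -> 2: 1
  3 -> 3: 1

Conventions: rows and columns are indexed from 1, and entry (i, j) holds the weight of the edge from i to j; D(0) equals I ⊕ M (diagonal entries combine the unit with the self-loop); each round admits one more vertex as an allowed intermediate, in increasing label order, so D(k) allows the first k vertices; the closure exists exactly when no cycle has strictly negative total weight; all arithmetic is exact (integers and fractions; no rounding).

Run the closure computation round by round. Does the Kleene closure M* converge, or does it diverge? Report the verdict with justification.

D(0):
  [0, 7, -5]
  [-6, 0, -6]
  [-1, 1, 0]
Detection: at round 1, diagonal entry (3, 3) turns strictly negative.
Key observation: the cycle 3->1->3 has total weight (-1) + (-5), which is strictly negative.
Answer: DIVERGES — negative cycle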